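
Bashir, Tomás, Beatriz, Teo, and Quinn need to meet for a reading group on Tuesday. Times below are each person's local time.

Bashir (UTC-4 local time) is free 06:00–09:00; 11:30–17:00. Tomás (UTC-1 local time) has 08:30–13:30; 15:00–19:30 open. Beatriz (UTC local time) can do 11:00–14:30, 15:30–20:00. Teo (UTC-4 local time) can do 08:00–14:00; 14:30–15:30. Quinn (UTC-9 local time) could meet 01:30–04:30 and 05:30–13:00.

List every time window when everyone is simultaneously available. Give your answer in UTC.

12:00-13:00, 16:00-18:00, 18:30-19:30

Bashir in UTC: 10:00-13:00, 15:30-21:00 (add 4h to convert from UTC-4).
Tomás in UTC: 09:30-14:30, 16:00-20:30 (add 1h to convert from UTC-1).
Beatriz in UTC: 11:00-14:30, 15:30-20:00.
Teo in UTC: 12:00-18:00, 18:30-19:30 (add 4h to convert from UTC-4).
Quinn in UTC: 10:30-13:30, 14:30-22:00 (add 9h to convert from UTC-9).
Bashir ∩ Tomás: 10:00-13:00, 16:00-20:30.
Bashir ∩ Tomás ∩ Beatriz: 11:00-13:00, 16:00-20:00.
Bashir ∩ Tomás ∩ Beatriz ∩ Teo: 12:00-13:00, 16:00-18:00, 18:30-19:30.
Bashir ∩ Tomás ∩ Beatriz ∩ Teo ∩ Quinn: 12:00-13:00, 16:00-18:00, 18:30-19:30.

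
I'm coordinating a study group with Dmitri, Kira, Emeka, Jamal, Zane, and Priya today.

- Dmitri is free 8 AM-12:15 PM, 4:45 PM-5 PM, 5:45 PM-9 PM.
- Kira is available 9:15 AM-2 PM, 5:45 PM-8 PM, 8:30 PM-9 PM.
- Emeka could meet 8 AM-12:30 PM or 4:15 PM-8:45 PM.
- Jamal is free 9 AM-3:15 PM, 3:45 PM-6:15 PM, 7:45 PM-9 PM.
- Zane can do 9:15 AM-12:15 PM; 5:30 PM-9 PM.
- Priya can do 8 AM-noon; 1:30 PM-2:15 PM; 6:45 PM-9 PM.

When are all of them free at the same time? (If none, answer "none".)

09:15-12:00, 19:45-20:00, 20:30-20:45

Dmitri ∩ Kira: 09:15-12:15, 17:45-20:00, 20:30-21:00.
Dmitri ∩ Kira ∩ Emeka: 09:15-12:15, 17:45-20:00, 20:30-20:45.
Dmitri ∩ Kira ∩ Emeka ∩ Jamal: 09:15-12:15, 17:45-18:15, 19:45-20:00, 20:30-20:45.
Dmitri ∩ Kira ∩ Emeka ∩ Jamal ∩ Zane: 09:15-12:15, 17:45-18:15, 19:45-20:00, 20:30-20:45.
Dmitri ∩ Kira ∩ Emeka ∩ Jamal ∩ Zane ∩ Priya: 09:15-12:00, 19:45-20:00, 20:30-20:45.
So the common availability across everyone is 09:15-12:00, 19:45-20:00, 20:30-20:45.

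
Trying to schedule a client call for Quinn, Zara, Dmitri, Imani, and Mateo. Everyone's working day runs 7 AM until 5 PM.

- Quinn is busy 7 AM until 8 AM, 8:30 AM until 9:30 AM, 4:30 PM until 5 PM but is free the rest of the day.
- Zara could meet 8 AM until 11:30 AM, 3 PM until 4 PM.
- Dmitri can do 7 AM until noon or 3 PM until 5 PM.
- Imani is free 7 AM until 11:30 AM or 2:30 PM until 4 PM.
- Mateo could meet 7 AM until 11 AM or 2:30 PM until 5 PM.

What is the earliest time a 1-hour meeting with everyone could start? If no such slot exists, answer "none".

09:30

Quinn free: 08:00-08:30, 09:30-16:30 (invert busy blocks within the working day).
Zara free: 08:00-11:30, 15:00-16:00.
Dmitri free: 07:00-12:00, 15:00-17:00.
Imani free: 07:00-11:30, 14:30-16:00.
Mateo free: 07:00-11:00, 14:30-17:00.
Quinn ∩ Zara: 08:00-08:30, 09:30-11:30, 15:00-16:00.
Quinn ∩ Zara ∩ Dmitri: 08:00-08:30, 09:30-11:30, 15:00-16:00.
Quinn ∩ Zara ∩ Dmitri ∩ Imani: 08:00-08:30, 09:30-11:30, 15:00-16:00.
Quinn ∩ Zara ∩ Dmitri ∩ Imani ∩ Mateo: 08:00-08:30, 09:30-11:00, 15:00-16:00.
The first common window of at least 60 minutes is 09:30-11:00, so the earliest start is 09:30.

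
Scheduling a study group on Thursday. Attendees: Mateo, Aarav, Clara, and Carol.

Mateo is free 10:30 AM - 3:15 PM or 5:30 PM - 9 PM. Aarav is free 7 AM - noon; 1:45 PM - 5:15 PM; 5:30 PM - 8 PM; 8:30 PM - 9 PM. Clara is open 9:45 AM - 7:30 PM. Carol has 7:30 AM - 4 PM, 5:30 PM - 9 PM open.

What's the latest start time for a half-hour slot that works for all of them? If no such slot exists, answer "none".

19:00

Mateo ∩ Aarav: 10:30-12:00, 13:45-15:15, 17:30-20:00, 20:30-21:00.
Mateo ∩ Aarav ∩ Clara: 10:30-12:00, 13:45-15:15, 17:30-19:30.
Mateo ∩ Aarav ∩ Clara ∩ Carol: 10:30-12:00, 13:45-15:15, 17:30-19:30.
The last common window of at least 30 minutes is 17:30-19:30; a 30-minute meeting can start as late as 19:00 and still end by 19:30.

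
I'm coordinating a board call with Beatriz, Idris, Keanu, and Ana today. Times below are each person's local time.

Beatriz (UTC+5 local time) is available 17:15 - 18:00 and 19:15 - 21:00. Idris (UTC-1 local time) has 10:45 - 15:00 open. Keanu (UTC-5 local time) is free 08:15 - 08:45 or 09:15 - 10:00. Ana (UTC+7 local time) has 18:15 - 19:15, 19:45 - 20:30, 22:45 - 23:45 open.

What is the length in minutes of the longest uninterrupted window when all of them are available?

Beatriz in UTC: 12:15-13:00, 14:15-16:00 (subtract 5h to convert from UTC+5).
Idris in UTC: 11:45-16:00 (add 1h to convert from UTC-1).
Keanu in UTC: 13:15-13:45, 14:15-15:00 (add 5h to convert from UTC-5).
Ana in UTC: 11:15-12:15, 12:45-13:30, 15:45-16:45 (subtract 7h to convert from UTC+7).
Beatriz ∩ Idris: 12:15-13:00, 14:15-16:00.
Beatriz ∩ Idris ∩ Keanu: 14:15-15:00.
Beatriz ∩ Idris ∩ Keanu ∩ Ana: ∅.
There is no time when everyone is free.
No common window exists, so the longest block is 0 minutes.

0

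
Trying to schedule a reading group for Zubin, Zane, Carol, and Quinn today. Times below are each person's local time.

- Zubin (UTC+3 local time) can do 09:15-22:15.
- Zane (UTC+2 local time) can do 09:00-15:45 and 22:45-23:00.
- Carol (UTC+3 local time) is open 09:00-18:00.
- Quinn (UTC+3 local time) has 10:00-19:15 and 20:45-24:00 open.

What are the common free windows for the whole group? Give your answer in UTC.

07:00-13:45

Zubin in UTC: 06:15-19:15 (subtract 3h to convert from UTC+3).
Zane in UTC: 07:00-13:45, 20:45-21:00 (subtract 2h to convert from UTC+2).
Carol in UTC: 06:00-15:00 (subtract 3h to convert from UTC+3).
Quinn in UTC: 07:00-16:15, 17:45-21:00 (subtract 3h to convert from UTC+3).
Zubin ∩ Zane: 07:00-13:45.
Zubin ∩ Zane ∩ Carol: 07:00-13:45.
Zubin ∩ Zane ∩ Carol ∩ Quinn: 07:00-13:45.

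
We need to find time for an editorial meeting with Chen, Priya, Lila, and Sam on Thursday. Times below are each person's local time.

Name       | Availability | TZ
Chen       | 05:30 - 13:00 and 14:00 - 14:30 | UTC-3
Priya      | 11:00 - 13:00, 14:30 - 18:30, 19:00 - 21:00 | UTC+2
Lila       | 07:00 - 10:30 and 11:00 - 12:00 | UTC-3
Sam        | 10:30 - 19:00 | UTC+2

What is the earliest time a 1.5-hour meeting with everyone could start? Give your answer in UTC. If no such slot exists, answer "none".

none

Chen in UTC: 08:30-16:00, 17:00-17:30 (add 3h to convert from UTC-3).
Priya in UTC: 09:00-11:00, 12:30-16:30, 17:00-19:00 (subtract 2h to convert from UTC+2).
Lila in UTC: 10:00-13:30, 14:00-15:00 (add 3h to convert from UTC-3).
Sam in UTC: 08:30-17:00 (subtract 2h to convert from UTC+2).
Chen ∩ Priya: 09:00-11:00, 12:30-16:00, 17:00-17:30.
Chen ∩ Priya ∩ Lila: 10:00-11:00, 12:30-13:30, 14:00-15:00.
Chen ∩ Priya ∩ Lila ∩ Sam: 10:00-11:00, 12:30-13:30, 14:00-15:00.
No common window is at least 90 minutes long.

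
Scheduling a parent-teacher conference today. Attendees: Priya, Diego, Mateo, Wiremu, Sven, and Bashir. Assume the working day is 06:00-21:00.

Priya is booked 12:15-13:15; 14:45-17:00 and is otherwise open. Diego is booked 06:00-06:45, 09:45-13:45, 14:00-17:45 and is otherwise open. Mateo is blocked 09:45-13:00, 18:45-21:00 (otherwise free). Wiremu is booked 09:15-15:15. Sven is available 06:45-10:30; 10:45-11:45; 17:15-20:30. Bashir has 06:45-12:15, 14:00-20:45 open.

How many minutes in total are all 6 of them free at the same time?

Priya free: 06:00-12:15, 13:15-14:45, 17:00-21:00 (invert busy blocks within the working day).
Diego free: 06:45-09:45, 13:45-14:00, 17:45-21:00 (invert busy blocks within the working day).
Mateo free: 06:00-09:45, 13:00-18:45 (invert busy blocks within the working day).
Wiremu free: 06:00-09:15, 15:15-21:00 (invert busy blocks within the working day).
Sven free: 06:45-10:30, 10:45-11:45, 17:15-20:30.
Bashir free: 06:45-12:15, 14:00-20:45.
Priya ∩ Diego: 06:45-09:45, 13:45-14:00, 17:45-21:00.
Priya ∩ Diego ∩ Mateo: 06:45-09:45, 13:45-14:00, 17:45-18:45.
Priya ∩ Diego ∩ Mateo ∩ Wiremu: 06:45-09:15, 17:45-18:45.
Priya ∩ Diego ∩ Mateo ∩ Wiremu ∩ Sven: 06:45-09:15, 17:45-18:45.
Priya ∩ Diego ∩ Mateo ∩ Wiremu ∩ Sven ∩ Bashir: 06:45-09:15, 17:45-18:45.
Summing the common windows: 150 + 60 = 210 minutes.

210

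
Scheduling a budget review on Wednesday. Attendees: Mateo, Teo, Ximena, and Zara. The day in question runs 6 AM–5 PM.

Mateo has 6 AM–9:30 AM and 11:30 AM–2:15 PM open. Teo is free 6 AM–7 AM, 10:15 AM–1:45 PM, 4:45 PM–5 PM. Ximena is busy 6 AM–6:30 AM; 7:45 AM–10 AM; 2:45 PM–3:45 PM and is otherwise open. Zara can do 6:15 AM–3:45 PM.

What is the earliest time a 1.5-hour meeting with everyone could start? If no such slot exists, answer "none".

11:30

Mateo free: 06:00-09:30, 11:30-14:15.
Teo free: 06:00-07:00, 10:15-13:45, 16:45-17:00.
Ximena free: 06:30-07:45, 10:00-14:45, 15:45-17:00 (invert busy blocks within the working day).
Zara free: 06:15-15:45.
Mateo ∩ Teo: 06:00-07:00, 11:30-13:45.
Mateo ∩ Teo ∩ Ximena: 06:30-07:00, 11:30-13:45.
Mateo ∩ Teo ∩ Ximena ∩ Zara: 06:30-07:00, 11:30-13:45.
So the common availability across everyone is 06:30-07:00, 11:30-13:45.
The first common window of at least 90 minutes is 11:30-13:45, so the earliest start is 11:30.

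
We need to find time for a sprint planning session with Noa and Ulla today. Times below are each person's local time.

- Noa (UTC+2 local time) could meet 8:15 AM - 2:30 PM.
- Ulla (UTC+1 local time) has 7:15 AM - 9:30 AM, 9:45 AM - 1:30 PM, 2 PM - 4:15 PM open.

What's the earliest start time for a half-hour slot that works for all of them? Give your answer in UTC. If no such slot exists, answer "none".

06:15

Noa in UTC: 06:15-12:30 (subtract 2h to convert from UTC+2).
Ulla in UTC: 06:15-08:30, 08:45-12:30, 13:00-15:15 (subtract 1h to convert from UTC+1).
Noa ∩ Ulla: 06:15-08:30, 08:45-12:30.
The first common window of at least 30 minutes is 06:15-08:30, so the earliest start is 06:15.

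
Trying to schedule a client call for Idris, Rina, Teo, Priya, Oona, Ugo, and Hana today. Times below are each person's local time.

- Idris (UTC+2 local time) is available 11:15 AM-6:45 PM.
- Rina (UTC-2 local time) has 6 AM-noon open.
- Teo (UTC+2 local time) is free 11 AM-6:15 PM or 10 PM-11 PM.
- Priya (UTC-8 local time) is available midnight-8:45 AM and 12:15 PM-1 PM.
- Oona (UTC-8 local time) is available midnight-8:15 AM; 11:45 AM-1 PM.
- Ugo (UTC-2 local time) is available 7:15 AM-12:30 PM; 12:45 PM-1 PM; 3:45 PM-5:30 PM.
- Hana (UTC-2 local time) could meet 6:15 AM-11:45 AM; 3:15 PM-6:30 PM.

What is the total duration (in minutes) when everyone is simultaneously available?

270

Idris in UTC: 09:15-16:45 (subtract 2h to convert from UTC+2).
Rina in UTC: 08:00-14:00 (add 2h to convert from UTC-2).
Teo in UTC: 09:00-16:15, 20:00-21:00 (subtract 2h to convert from UTC+2).
Priya in UTC: 08:00-16:45, 20:15-21:00 (add 8h to convert from UTC-8).
Oona in UTC: 08:00-16:15, 19:45-21:00 (add 8h to convert from UTC-8).
Ugo in UTC: 09:15-14:30, 14:45-15:00, 17:45-19:30 (add 2h to convert from UTC-2).
Hana in UTC: 08:15-13:45, 17:15-20:30 (add 2h to convert from UTC-2).
Idris ∩ Rina: 09:15-14:00.
Idris ∩ Rina ∩ Teo: 09:15-14:00.
Idris ∩ Rina ∩ Teo ∩ Priya: 09:15-14:00.
Idris ∩ Rina ∩ Teo ∩ Priya ∩ Oona: 09:15-14:00.
Idris ∩ Rina ∩ Teo ∩ Priya ∩ Oona ∩ Ugo: 09:15-14:00.
Idris ∩ Rina ∩ Teo ∩ Priya ∩ Oona ∩ Ugo ∩ Hana: 09:15-13:45.
So the common availability across everyone is 09:15-13:45.
That's a single block of 270 minutes.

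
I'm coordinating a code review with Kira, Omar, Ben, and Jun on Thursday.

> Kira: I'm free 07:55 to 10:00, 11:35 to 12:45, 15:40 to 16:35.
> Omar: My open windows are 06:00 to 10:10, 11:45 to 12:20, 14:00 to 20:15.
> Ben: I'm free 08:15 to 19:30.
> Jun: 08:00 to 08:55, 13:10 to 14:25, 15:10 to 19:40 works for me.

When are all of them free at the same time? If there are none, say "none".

Kira ∩ Omar: 07:55-10:00, 11:45-12:20, 15:40-16:35.
Kira ∩ Omar ∩ Ben: 08:15-10:00, 11:45-12:20, 15:40-16:35.
Kira ∩ Omar ∩ Ben ∩ Jun: 08:15-08:55, 15:40-16:35.
Those are the intersection windows.

08:15-08:55, 15:40-16:35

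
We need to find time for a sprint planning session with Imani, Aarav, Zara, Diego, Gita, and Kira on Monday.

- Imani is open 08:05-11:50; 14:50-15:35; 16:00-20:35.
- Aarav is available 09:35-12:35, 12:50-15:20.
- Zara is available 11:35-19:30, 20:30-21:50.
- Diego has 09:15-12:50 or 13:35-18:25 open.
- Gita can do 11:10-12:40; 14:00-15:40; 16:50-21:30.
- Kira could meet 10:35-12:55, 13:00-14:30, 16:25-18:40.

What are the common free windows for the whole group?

Imani ∩ Aarav: 09:35-11:50, 14:50-15:20.
Imani ∩ Aarav ∩ Zara: 11:35-11:50, 14:50-15:20.
Imani ∩ Aarav ∩ Zara ∩ Diego: 11:35-11:50, 14:50-15:20.
Imani ∩ Aarav ∩ Zara ∩ Diego ∩ Gita: 11:35-11:50, 14:50-15:20.
Imani ∩ Aarav ∩ Zara ∩ Diego ∩ Gita ∩ Kira: 11:35-11:50.

11:35-11:50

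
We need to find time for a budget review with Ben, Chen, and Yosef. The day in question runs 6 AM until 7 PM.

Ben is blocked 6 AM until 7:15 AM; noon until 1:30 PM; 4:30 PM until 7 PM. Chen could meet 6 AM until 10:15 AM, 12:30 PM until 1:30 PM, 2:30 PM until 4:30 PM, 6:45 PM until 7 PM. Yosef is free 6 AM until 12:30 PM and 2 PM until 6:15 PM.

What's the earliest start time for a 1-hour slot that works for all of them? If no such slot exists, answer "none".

07:15

Ben free: 07:15-12:00, 13:30-16:30 (invert busy blocks within the working day).
Chen free: 06:00-10:15, 12:30-13:30, 14:30-16:30, 18:45-19:00.
Yosef free: 06:00-12:30, 14:00-18:15.
Ben ∩ Chen: 07:15-10:15, 14:30-16:30.
Ben ∩ Chen ∩ Yosef: 07:15-10:15, 14:30-16:30.
The first common window of at least 60 minutes is 07:15-10:15, so the earliest start is 07:15.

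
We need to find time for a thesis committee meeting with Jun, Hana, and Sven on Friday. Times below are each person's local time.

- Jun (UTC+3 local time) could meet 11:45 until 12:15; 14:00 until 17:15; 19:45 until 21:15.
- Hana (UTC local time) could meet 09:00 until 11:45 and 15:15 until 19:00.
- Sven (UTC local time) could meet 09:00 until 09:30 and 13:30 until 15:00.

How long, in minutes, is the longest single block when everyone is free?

Jun in UTC: 08:45-09:15, 11:00-14:15, 16:45-18:15 (subtract 3h to convert from UTC+3).
Hana in UTC: 09:00-11:45, 15:15-19:00.
Sven in UTC: 09:00-09:30, 13:30-15:00.
Jun ∩ Hana: 09:00-09:15, 11:00-11:45, 16:45-18:15.
Jun ∩ Hana ∩ Sven: 09:00-09:15.
The longest is 09:00-09:15 at 15 minutes.

15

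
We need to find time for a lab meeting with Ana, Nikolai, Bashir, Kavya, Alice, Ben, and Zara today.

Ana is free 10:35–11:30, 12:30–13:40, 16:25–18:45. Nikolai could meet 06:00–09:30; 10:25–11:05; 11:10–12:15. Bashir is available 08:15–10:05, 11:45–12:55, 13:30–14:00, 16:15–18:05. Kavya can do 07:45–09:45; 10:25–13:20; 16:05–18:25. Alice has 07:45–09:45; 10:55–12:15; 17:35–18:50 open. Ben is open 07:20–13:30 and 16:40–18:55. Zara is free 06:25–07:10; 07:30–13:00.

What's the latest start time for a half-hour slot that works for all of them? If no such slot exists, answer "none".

Ana ∩ Nikolai: 10:35-11:05, 11:10-11:30.
Ana ∩ Nikolai ∩ Bashir: ∅.
Ana ∩ Nikolai ∩ Bashir ∩ Kavya: ∅.
Ana ∩ Nikolai ∩ Bashir ∩ Kavya ∩ Alice: ∅.
Ana ∩ Nikolai ∩ Bashir ∩ Kavya ∩ Alice ∩ Ben: ∅.
Ana ∩ Nikolai ∩ Bashir ∩ Kavya ∩ Alice ∩ Ben ∩ Zara: ∅.
There is no time when everyone is free.
No common window is at least 30 minutes long.

none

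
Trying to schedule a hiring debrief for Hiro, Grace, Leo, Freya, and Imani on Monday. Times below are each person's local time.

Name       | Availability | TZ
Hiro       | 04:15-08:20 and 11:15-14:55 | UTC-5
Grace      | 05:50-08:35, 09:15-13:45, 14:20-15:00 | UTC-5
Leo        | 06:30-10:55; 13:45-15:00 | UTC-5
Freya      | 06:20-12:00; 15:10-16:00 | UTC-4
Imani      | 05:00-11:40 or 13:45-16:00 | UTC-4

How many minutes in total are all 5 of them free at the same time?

Hiro in UTC: 09:15-13:20, 16:15-19:55 (add 5h to convert from UTC-5).
Grace in UTC: 10:50-13:35, 14:15-18:45, 19:20-20:00 (add 5h to convert from UTC-5).
Leo in UTC: 11:30-15:55, 18:45-20:00 (add 5h to convert from UTC-5).
Freya in UTC: 10:20-16:00, 19:10-20:00 (add 4h to convert from UTC-4).
Imani in UTC: 09:00-15:40, 17:45-20:00 (add 4h to convert from UTC-4).
Hiro ∩ Grace: 10:50-13:20, 16:15-18:45, 19:20-19:55.
Hiro ∩ Grace ∩ Leo: 11:30-13:20, 19:20-19:55.
Hiro ∩ Grace ∩ Leo ∩ Freya: 11:30-13:20, 19:20-19:55.
Hiro ∩ Grace ∩ Leo ∩ Freya ∩ Imani: 11:30-13:20, 19:20-19:55.
Summing the common windows: 110 + 35 = 145 minutes.

145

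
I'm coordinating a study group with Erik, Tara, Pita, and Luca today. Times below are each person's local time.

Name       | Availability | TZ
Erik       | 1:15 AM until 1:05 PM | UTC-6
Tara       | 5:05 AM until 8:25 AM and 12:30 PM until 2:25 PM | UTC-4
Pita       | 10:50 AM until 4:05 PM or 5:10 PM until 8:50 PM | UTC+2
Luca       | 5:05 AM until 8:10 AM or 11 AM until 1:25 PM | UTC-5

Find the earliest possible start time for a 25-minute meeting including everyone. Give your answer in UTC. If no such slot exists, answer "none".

10:05

Erik in UTC: 07:15-19:05 (add 6h to convert from UTC-6).
Tara in UTC: 09:05-12:25, 16:30-18:25 (add 4h to convert from UTC-4).
Pita in UTC: 08:50-14:05, 15:10-18:50 (subtract 2h to convert from UTC+2).
Luca in UTC: 10:05-13:10, 16:00-18:25 (add 5h to convert from UTC-5).
Erik ∩ Tara: 09:05-12:25, 16:30-18:25.
Erik ∩ Tara ∩ Pita: 09:05-12:25, 16:30-18:25.
Erik ∩ Tara ∩ Pita ∩ Luca: 10:05-12:25, 16:30-18:25.
So the common availability across everyone is 10:05-12:25, 16:30-18:25.
The first common window of at least 25 minutes is 10:05-12:25, so the earliest start is 10:05.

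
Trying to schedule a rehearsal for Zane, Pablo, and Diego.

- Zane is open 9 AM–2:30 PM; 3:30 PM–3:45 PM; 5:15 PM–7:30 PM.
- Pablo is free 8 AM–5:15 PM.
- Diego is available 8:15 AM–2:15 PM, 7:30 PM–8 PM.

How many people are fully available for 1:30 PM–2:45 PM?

1

Pablo can make the full 13:30-14:45 slot — that's 1.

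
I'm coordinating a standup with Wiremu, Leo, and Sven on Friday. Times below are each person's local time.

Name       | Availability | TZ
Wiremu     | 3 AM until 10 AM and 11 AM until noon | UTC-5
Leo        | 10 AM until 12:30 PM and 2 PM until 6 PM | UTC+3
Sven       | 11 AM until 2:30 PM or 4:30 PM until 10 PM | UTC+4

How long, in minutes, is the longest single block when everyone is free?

Wiremu in UTC: 08:00-15:00, 16:00-17:00 (add 5h to convert from UTC-5).
Leo in UTC: 07:00-09:30, 11:00-15:00 (subtract 3h to convert from UTC+3).
Sven in UTC: 07:00-10:30, 12:30-18:00 (subtract 4h to convert from UTC+4).
Wiremu ∩ Leo: 08:00-09:30, 11:00-15:00.
Wiremu ∩ Leo ∩ Sven: 08:00-09:30, 12:30-15:00.
The longest is 12:30-15:00 at 150 minutes.

150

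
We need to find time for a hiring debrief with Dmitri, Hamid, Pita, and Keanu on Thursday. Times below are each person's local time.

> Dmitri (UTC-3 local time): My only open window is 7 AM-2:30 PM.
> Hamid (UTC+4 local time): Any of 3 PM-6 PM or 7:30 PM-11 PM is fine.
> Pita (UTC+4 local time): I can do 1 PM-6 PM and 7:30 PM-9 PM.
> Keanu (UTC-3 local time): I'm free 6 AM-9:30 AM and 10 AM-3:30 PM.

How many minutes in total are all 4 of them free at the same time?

240

Dmitri in UTC: 10:00-17:30 (add 3h to convert from UTC-3).
Hamid in UTC: 11:00-14:00, 15:30-19:00 (subtract 4h to convert from UTC+4).
Pita in UTC: 09:00-14:00, 15:30-17:00 (subtract 4h to convert from UTC+4).
Keanu in UTC: 09:00-12:30, 13:00-18:30 (add 3h to convert from UTC-3).
Dmitri ∩ Hamid: 11:00-14:00, 15:30-17:30.
Dmitri ∩ Hamid ∩ Pita: 11:00-14:00, 15:30-17:00.
Dmitri ∩ Hamid ∩ Pita ∩ Keanu: 11:00-12:30, 13:00-14:00, 15:30-17:00.
So the common availability across everyone is 11:00-12:30, 13:00-14:00, 15:30-17:00.
Summing the common windows: 90 + 60 + 90 = 240 minutes.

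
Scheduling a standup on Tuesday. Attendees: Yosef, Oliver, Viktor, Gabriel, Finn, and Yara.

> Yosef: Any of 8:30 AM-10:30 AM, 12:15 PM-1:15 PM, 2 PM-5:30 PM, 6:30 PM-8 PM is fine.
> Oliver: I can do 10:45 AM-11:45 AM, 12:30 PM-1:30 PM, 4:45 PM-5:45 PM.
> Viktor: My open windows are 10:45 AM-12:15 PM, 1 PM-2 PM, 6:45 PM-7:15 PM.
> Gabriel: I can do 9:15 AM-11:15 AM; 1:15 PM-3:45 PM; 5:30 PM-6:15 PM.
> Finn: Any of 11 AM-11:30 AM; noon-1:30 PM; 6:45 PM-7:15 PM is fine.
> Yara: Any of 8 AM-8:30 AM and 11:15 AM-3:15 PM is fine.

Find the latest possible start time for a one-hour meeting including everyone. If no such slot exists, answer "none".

Yosef ∩ Oliver: 12:30-13:15, 16:45-17:30.
Yosef ∩ Oliver ∩ Viktor: 13:00-13:15.
Yosef ∩ Oliver ∩ Viktor ∩ Gabriel: ∅.
Yosef ∩ Oliver ∩ Viktor ∩ Gabriel ∩ Finn: ∅.
Yosef ∩ Oliver ∩ Viktor ∩ Gabriel ∩ Finn ∩ Yara: ∅.
There is no time when everyone is free.
No common window is at least 60 minutes long.

none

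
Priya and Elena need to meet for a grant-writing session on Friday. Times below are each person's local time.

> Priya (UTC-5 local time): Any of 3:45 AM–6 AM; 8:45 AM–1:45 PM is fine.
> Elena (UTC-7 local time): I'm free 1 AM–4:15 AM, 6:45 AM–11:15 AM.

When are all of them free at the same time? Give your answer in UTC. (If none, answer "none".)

Priya in UTC: 08:45-11:00, 13:45-18:45 (add 5h to convert from UTC-5).
Elena in UTC: 08:00-11:15, 13:45-18:15 (add 7h to convert from UTC-7).
Priya ∩ Elena: 08:45-11:00, 13:45-18:15.

08:45-11:00, 13:45-18:15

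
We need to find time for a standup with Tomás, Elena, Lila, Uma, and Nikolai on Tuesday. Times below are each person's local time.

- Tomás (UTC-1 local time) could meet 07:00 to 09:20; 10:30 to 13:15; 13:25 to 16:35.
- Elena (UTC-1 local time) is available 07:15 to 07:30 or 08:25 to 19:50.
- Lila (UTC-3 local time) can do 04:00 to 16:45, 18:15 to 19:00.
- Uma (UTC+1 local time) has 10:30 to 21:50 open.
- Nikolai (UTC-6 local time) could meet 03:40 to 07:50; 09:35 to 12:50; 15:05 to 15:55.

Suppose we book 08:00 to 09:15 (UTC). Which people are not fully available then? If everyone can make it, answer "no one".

Tomás in UTC: 08:00-10:20, 11:30-14:15, 14:25-17:35 (add 1h to convert from UTC-1).
Elena in UTC: 08:15-08:30, 09:25-20:50 (add 1h to convert from UTC-1).
Lila in UTC: 07:00-19:45, 21:15-22:00 (add 3h to convert from UTC-3).
Uma in UTC: 09:30-20:50 (subtract 1h to convert from UTC+1).
Nikolai in UTC: 09:40-13:50, 15:35-18:50, 21:05-21:55 (add 6h to convert from UTC-6).
Tomás: free for 08:00-09:15. Elena: not fully free for 08:00-09:15. Lila: free for 08:00-09:15. Uma: not fully free for 08:00-09:15. Nikolai: not fully free for 08:00-09:15.

Elena, Nikolai, Uma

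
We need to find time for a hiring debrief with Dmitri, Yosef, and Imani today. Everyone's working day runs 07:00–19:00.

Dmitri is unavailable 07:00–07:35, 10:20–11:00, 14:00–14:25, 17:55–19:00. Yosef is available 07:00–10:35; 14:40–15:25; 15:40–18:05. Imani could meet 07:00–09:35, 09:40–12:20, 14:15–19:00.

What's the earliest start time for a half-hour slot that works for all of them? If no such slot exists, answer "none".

Dmitri free: 07:35-10:20, 11:00-14:00, 14:25-17:55 (invert busy blocks within the working day).
Yosef free: 07:00-10:35, 14:40-15:25, 15:40-18:05.
Imani free: 07:00-09:35, 09:40-12:20, 14:15-19:00.
Dmitri ∩ Yosef: 07:35-10:20, 14:40-15:25, 15:40-17:55.
Dmitri ∩ Yosef ∩ Imani: 07:35-09:35, 09:40-10:20, 14:40-15:25, 15:40-17:55.
So the common availability across everyone is 07:35-09:35, 09:40-10:20, 14:40-15:25, 15:40-17:55.
The first common window of at least 30 minutes is 07:35-09:35, so the earliest start is 07:35.

07:35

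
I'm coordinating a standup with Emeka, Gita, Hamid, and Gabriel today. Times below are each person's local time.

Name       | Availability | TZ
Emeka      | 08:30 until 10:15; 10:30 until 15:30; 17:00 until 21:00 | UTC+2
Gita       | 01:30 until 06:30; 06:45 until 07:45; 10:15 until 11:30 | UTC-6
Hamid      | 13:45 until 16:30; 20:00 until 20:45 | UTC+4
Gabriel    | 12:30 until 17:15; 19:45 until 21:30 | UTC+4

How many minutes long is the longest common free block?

Emeka in UTC: 06:30-08:15, 08:30-13:30, 15:00-19:00 (subtract 2h to convert from UTC+2).
Gita in UTC: 07:30-12:30, 12:45-13:45, 16:15-17:30 (add 6h to convert from UTC-6).
Hamid in UTC: 09:45-12:30, 16:00-16:45 (subtract 4h to convert from UTC+4).
Gabriel in UTC: 08:30-13:15, 15:45-17:30 (subtract 4h to convert from UTC+4).
Emeka ∩ Gita: 07:30-08:15, 08:30-12:30, 12:45-13:30, 16:15-17:30.
Emeka ∩ Gita ∩ Hamid: 09:45-12:30, 16:15-16:45.
Emeka ∩ Gita ∩ Hamid ∩ Gabriel: 09:45-12:30, 16:15-16:45.
So the common availability across everyone is 09:45-12:30, 16:15-16:45.
The longest is 09:45-12:30 at 165 minutes.

165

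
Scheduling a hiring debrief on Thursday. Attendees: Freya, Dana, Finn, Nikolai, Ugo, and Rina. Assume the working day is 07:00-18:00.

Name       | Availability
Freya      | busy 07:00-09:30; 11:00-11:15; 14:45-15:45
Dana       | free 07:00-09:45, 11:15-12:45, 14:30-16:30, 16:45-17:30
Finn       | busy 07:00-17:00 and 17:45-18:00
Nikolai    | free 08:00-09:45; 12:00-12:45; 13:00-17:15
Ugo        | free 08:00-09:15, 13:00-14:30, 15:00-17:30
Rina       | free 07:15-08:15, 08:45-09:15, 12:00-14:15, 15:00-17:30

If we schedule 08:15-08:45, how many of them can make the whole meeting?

3

Freya free: 09:30-11:00, 11:15-14:45, 15:45-18:00 (invert busy blocks within the working day).
Dana free: 07:00-09:45, 11:15-12:45, 14:30-16:30, 16:45-17:30.
Finn free: 17:00-17:45 (invert busy blocks within the working day).
Nikolai free: 08:00-09:45, 12:00-12:45, 13:00-17:15.
Ugo free: 08:00-09:15, 13:00-14:30, 15:00-17:30.
Rina free: 07:15-08:15, 08:45-09:15, 12:00-14:15, 15:00-17:30.
Dana, Nikolai, and Ugo can make the full 08:15-08:45 slot — that's 3.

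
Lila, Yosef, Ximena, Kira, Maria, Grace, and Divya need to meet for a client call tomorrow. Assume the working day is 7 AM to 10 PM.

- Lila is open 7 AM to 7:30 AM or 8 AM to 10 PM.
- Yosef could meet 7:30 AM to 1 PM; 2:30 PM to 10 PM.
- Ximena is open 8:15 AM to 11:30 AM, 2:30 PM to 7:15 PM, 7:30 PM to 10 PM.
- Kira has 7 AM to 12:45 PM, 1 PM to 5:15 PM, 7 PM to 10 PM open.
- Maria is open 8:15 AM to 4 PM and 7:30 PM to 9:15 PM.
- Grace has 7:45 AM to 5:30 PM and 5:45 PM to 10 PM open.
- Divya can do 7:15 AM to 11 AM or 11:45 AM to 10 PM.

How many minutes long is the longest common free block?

Lila ∩ Yosef: 08:00-13:00, 14:30-22:00.
Lila ∩ Yosef ∩ Ximena: 08:15-11:30, 14:30-19:15, 19:30-22:00.
Lila ∩ Yosef ∩ Ximena ∩ Kira: 08:15-11:30, 14:30-17:15, 19:00-19:15, 19:30-22:00.
Lila ∩ Yosef ∩ Ximena ∩ Kira ∩ Maria: 08:15-11:30, 14:30-16:00, 19:30-21:15.
Lila ∩ Yosef ∩ Ximena ∩ Kira ∩ Maria ∩ Grace: 08:15-11:30, 14:30-16:00, 19:30-21:15.
Lila ∩ Yosef ∩ Ximena ∩ Kira ∩ Maria ∩ Grace ∩ Divya: 08:15-11:00, 14:30-16:00, 19:30-21:15.
The longest is 08:15-11:00 at 165 minutes.

165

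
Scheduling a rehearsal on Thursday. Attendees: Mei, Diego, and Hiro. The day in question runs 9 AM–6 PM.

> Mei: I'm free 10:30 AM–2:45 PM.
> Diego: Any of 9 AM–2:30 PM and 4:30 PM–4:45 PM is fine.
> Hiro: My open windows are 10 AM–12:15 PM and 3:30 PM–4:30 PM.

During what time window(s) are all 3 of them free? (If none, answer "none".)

10:30-12:15

Mei ∩ Diego: 10:30-14:30.
Mei ∩ Diego ∩ Hiro: 10:30-12:15.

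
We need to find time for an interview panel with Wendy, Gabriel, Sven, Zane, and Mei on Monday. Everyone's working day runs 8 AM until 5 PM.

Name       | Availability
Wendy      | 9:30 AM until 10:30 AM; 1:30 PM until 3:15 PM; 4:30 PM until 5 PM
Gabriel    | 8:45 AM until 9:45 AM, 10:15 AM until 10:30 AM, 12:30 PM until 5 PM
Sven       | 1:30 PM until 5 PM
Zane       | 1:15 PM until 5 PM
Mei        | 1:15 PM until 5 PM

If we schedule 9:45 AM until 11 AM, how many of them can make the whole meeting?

nobody can make the full 09:45-11:00 slot — that's 0.

0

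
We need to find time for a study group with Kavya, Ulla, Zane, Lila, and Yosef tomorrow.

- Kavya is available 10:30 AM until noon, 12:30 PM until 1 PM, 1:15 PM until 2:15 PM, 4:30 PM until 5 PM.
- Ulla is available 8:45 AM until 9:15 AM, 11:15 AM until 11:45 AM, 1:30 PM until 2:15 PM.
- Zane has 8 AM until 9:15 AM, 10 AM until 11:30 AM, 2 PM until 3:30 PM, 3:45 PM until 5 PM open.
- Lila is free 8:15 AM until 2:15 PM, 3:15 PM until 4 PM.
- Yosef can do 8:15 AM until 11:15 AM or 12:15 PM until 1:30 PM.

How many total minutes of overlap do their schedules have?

Kavya ∩ Ulla: 11:15-11:45, 13:30-14:15.
Kavya ∩ Ulla ∩ Zane: 11:15-11:30, 14:00-14:15.
Kavya ∩ Ulla ∩ Zane ∩ Lila: 11:15-11:30, 14:00-14:15.
Kavya ∩ Ulla ∩ Zane ∩ Lila ∩ Yosef: ∅.
There is no time when everyone is free.
There is no common window, so the total is 0 minutes.

0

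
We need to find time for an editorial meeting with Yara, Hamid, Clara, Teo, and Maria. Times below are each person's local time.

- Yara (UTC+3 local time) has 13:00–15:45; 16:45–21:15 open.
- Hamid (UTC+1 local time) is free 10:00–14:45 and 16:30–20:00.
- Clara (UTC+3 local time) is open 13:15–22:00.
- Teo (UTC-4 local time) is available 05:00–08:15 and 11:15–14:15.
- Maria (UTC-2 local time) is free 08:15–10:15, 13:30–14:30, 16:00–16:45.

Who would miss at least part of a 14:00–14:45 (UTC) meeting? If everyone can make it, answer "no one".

Hamid, Maria, Teo

Yara in UTC: 10:00-12:45, 13:45-18:15 (subtract 3h to convert from UTC+3).
Hamid in UTC: 09:00-13:45, 15:30-19:00 (subtract 1h to convert from UTC+1).
Clara in UTC: 10:15-19:00 (subtract 3h to convert from UTC+3).
Teo in UTC: 09:00-12:15, 15:15-18:15 (add 4h to convert from UTC-4).
Maria in UTC: 10:15-12:15, 15:30-16:30, 18:00-18:45 (add 2h to convert from UTC-2).
Yara: free for 14:00-14:45. Hamid: not fully free for 14:00-14:45. Clara: free for 14:00-14:45. Teo: not fully free for 14:00-14:45. Maria: not fully free for 14:00-14:45.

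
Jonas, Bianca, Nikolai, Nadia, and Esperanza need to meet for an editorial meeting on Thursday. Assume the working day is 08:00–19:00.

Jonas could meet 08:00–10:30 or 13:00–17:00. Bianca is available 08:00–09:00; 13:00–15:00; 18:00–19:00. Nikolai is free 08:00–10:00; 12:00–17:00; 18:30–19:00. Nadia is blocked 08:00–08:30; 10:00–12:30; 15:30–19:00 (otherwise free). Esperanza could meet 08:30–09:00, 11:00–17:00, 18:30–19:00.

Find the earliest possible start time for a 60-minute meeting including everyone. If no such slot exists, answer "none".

13:00

Jonas free: 08:00-10:30, 13:00-17:00.
Bianca free: 08:00-09:00, 13:00-15:00, 18:00-19:00.
Nikolai free: 08:00-10:00, 12:00-17:00, 18:30-19:00.
Nadia free: 08:30-10:00, 12:30-15:30 (invert busy blocks within the working day).
Esperanza free: 08:30-09:00, 11:00-17:00, 18:30-19:00.
Jonas ∩ Bianca: 08:00-09:00, 13:00-15:00.
Jonas ∩ Bianca ∩ Nikolai: 08:00-09:00, 13:00-15:00.
Jonas ∩ Bianca ∩ Nikolai ∩ Nadia: 08:30-09:00, 13:00-15:00.
Jonas ∩ Bianca ∩ Nikolai ∩ Nadia ∩ Esperanza: 08:30-09:00, 13:00-15:00.
The first common window of at least 60 minutes is 13:00-15:00, so the earliest start is 13:00.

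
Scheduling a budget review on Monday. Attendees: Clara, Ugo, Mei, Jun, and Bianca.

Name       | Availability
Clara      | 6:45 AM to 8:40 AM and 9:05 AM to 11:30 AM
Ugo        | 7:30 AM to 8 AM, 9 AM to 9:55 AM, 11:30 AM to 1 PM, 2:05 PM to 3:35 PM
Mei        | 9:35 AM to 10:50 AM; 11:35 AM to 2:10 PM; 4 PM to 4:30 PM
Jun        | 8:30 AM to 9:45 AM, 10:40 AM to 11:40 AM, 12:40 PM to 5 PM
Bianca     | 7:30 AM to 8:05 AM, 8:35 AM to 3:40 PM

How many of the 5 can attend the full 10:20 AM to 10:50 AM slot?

Clara, Mei, and Bianca can make the full 10:20-10:50 slot — that's 3.

3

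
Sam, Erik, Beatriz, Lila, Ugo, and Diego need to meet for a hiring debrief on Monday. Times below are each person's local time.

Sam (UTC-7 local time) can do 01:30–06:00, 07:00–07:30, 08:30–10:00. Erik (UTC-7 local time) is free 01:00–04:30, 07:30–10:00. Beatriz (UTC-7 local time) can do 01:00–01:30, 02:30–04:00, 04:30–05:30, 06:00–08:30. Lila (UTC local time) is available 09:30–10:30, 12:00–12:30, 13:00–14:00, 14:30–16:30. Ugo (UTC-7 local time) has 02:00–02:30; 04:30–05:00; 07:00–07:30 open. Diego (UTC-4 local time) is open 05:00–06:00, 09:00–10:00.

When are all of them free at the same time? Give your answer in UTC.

none

Sam in UTC: 08:30-13:00, 14:00-14:30, 15:30-17:00 (add 7h to convert from UTC-7).
Erik in UTC: 08:00-11:30, 14:30-17:00 (add 7h to convert from UTC-7).
Beatriz in UTC: 08:00-08:30, 09:30-11:00, 11:30-12:30, 13:00-15:30 (add 7h to convert from UTC-7).
Lila in UTC: 09:30-10:30, 12:00-12:30, 13:00-14:00, 14:30-16:30.
Ugo in UTC: 09:00-09:30, 11:30-12:00, 14:00-14:30 (add 7h to convert from UTC-7).
Diego in UTC: 09:00-10:00, 13:00-14:00 (add 4h to convert from UTC-4).
Sam ∩ Erik: 08:30-11:30, 15:30-17:00.
Sam ∩ Erik ∩ Beatriz: 09:30-11:00.
Sam ∩ Erik ∩ Beatriz ∩ Lila: 09:30-10:30.
Sam ∩ Erik ∩ Beatriz ∩ Lila ∩ Ugo: ∅.
Sam ∩ Erik ∩ Beatriz ∩ Lila ∩ Ugo ∩ Diego: ∅.
There is no time when everyone is free.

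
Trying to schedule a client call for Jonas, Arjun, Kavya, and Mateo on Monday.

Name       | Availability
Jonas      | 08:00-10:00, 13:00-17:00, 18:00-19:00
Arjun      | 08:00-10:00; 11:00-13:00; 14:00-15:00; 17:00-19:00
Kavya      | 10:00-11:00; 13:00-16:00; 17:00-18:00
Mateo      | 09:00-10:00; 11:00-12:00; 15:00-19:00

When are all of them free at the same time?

Jonas ∩ Arjun: 08:00-10:00, 14:00-15:00, 18:00-19:00.
Jonas ∩ Arjun ∩ Kavya: 14:00-15:00.
Jonas ∩ Arjun ∩ Kavya ∩ Mateo: ∅.
There is no time when everyone is free.

none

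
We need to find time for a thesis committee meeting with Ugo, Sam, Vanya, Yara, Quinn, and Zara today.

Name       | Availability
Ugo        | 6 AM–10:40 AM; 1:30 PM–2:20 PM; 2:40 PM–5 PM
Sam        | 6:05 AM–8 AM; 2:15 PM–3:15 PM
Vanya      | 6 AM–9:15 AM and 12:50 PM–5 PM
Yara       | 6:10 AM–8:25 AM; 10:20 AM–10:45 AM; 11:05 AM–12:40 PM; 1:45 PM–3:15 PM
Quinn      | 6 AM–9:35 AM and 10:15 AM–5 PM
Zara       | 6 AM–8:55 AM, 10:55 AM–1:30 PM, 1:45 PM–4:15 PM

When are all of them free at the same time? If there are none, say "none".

06:10-08:00, 14:15-14:20, 14:40-15:15

Ugo ∩ Sam: 06:05-08:00, 14:15-14:20, 14:40-15:15.
Ugo ∩ Sam ∩ Vanya: 06:05-08:00, 14:15-14:20, 14:40-15:15.
Ugo ∩ Sam ∩ Vanya ∩ Yara: 06:10-08:00, 14:15-14:20, 14:40-15:15.
Ugo ∩ Sam ∩ Vanya ∩ Yara ∩ Quinn: 06:10-08:00, 14:15-14:20, 14:40-15:15.
Ugo ∩ Sam ∩ Vanya ∩ Yara ∩ Quinn ∩ Zara: 06:10-08:00, 14:15-14:20, 14:40-15:15.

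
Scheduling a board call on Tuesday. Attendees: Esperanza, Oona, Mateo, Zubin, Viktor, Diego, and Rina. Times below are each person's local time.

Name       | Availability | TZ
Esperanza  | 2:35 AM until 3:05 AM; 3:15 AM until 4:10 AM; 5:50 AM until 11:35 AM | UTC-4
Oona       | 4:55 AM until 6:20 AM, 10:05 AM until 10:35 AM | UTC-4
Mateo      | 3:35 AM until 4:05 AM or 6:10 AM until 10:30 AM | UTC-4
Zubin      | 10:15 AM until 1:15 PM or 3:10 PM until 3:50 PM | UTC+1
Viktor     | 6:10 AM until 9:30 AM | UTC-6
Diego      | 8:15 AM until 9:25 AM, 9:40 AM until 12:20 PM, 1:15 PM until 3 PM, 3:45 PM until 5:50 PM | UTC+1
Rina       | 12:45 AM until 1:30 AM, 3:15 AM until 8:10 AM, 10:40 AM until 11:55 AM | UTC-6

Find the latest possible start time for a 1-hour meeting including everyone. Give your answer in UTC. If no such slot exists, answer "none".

none

Esperanza in UTC: 06:35-07:05, 07:15-08:10, 09:50-15:35 (add 4h to convert from UTC-4).
Oona in UTC: 08:55-10:20, 14:05-14:35 (add 4h to convert from UTC-4).
Mateo in UTC: 07:35-08:05, 10:10-14:30 (add 4h to convert from UTC-4).
Zubin in UTC: 09:15-12:15, 14:10-14:50 (subtract 1h to convert from UTC+1).
Viktor in UTC: 12:10-15:30 (add 6h to convert from UTC-6).
Diego in UTC: 07:15-08:25, 08:40-11:20, 12:15-14:00, 14:45-16:50 (subtract 1h to convert from UTC+1).
Rina in UTC: 06:45-07:30, 09:15-14:10, 16:40-17:55 (add 6h to convert from UTC-6).
Esperanza ∩ Oona: 09:50-10:20, 14:05-14:35.
Esperanza ∩ Oona ∩ Mateo: 10:10-10:20, 14:05-14:30.
Esperanza ∩ Oona ∩ Mateo ∩ Zubin: 10:10-10:20, 14:10-14:30.
Esperanza ∩ Oona ∩ Mateo ∩ Zubin ∩ Viktor: 14:10-14:30.
Esperanza ∩ Oona ∩ Mateo ∩ Zubin ∩ Viktor ∩ Diego: ∅.
Esperanza ∩ Oona ∩ Mateo ∩ Zubin ∩ Viktor ∩ Diego ∩ Rina: ∅.
There is no time when everyone is free.
No common window is at least 60 minutes long.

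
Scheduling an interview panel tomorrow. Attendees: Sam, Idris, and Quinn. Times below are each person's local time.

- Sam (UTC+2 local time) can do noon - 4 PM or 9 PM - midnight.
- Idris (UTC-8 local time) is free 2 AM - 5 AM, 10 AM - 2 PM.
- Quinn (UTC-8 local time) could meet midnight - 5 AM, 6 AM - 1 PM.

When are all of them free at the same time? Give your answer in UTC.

10:00-13:00, 19:00-21:00

Sam in UTC: 10:00-14:00, 19:00-22:00 (subtract 2h to convert from UTC+2).
Idris in UTC: 10:00-13:00, 18:00-22:00 (add 8h to convert from UTC-8).
Quinn in UTC: 08:00-13:00, 14:00-21:00 (add 8h to convert from UTC-8).
Sam ∩ Idris: 10:00-13:00, 19:00-22:00.
Sam ∩ Idris ∩ Quinn: 10:00-13:00, 19:00-21:00.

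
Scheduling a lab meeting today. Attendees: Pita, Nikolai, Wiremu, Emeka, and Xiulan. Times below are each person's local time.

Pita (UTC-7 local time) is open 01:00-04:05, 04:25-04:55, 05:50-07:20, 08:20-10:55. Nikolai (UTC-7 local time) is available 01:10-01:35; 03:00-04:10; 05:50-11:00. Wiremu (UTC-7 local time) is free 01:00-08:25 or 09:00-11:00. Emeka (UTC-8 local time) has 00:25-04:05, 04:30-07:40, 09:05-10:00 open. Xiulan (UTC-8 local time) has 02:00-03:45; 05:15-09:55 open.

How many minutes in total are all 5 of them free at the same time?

185

Pita in UTC: 08:00-11:05, 11:25-11:55, 12:50-14:20, 15:20-17:55 (add 7h to convert from UTC-7).
Nikolai in UTC: 08:10-08:35, 10:00-11:10, 12:50-18:00 (add 7h to convert from UTC-7).
Wiremu in UTC: 08:00-15:25, 16:00-18:00 (add 7h to convert from UTC-7).
Emeka in UTC: 08:25-12:05, 12:30-15:40, 17:05-18:00 (add 8h to convert from UTC-8).
Xiulan in UTC: 10:00-11:45, 13:15-17:55 (add 8h to convert from UTC-8).
Pita ∩ Nikolai: 08:10-08:35, 10:00-11:05, 12:50-14:20, 15:20-17:55.
Pita ∩ Nikolai ∩ Wiremu: 08:10-08:35, 10:00-11:05, 12:50-14:20, 15:20-15:25, 16:00-17:55.
Pita ∩ Nikolai ∩ Wiremu ∩ Emeka: 08:25-08:35, 10:00-11:05, 12:50-14:20, 15:20-15:25, 17:05-17:55.
Pita ∩ Nikolai ∩ Wiremu ∩ Emeka ∩ Xiulan: 10:00-11:05, 13:15-14:20, 15:20-15:25, 17:05-17:55.
Summing the common windows: 65 + 65 + 5 + 50 = 185 minutes.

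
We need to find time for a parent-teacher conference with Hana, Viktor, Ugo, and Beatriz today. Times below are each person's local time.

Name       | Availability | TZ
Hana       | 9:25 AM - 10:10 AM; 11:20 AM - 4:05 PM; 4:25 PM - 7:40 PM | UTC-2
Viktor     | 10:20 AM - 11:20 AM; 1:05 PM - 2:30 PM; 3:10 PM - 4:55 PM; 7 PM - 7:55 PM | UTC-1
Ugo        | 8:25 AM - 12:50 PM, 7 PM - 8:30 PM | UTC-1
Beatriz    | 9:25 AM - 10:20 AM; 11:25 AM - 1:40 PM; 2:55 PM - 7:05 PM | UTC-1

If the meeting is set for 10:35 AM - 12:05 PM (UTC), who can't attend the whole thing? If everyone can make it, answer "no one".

Beatriz, Hana, Viktor

Hana in UTC: 11:25-12:10, 13:20-18:05, 18:25-21:40 (add 2h to convert from UTC-2).
Viktor in UTC: 11:20-12:20, 14:05-15:30, 16:10-17:55, 20:00-20:55 (add 1h to convert from UTC-1).
Ugo in UTC: 09:25-13:50, 20:00-21:30 (add 1h to convert from UTC-1).
Beatriz in UTC: 10:25-11:20, 12:25-14:40, 15:55-20:05 (add 1h to convert from UTC-1).
Hana: not fully free for 10:35-12:05. Viktor: not fully free for 10:35-12:05. Ugo: free for 10:35-12:05. Beatriz: not fully free for 10:35-12:05.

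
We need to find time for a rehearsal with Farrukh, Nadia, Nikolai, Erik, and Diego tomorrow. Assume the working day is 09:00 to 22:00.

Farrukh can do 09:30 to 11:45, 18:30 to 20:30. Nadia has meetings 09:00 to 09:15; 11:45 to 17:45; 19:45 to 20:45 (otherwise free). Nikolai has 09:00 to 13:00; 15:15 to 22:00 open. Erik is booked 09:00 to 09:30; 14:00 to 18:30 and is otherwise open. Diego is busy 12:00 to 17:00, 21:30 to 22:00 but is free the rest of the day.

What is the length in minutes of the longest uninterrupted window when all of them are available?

Farrukh free: 09:30-11:45, 18:30-20:30.
Nadia free: 09:15-11:45, 17:45-19:45, 20:45-22:00 (invert busy blocks within the working day).
Nikolai free: 09:00-13:00, 15:15-22:00.
Erik free: 09:30-14:00, 18:30-22:00 (invert busy blocks within the working day).
Diego free: 09:00-12:00, 17:00-21:30 (invert busy blocks within the working day).
Farrukh ∩ Nadia: 09:30-11:45, 18:30-19:45.
Farrukh ∩ Nadia ∩ Nikolai: 09:30-11:45, 18:30-19:45.
Farrukh ∩ Nadia ∩ Nikolai ∩ Erik: 09:30-11:45, 18:30-19:45.
Farrukh ∩ Nadia ∩ Nikolai ∩ Erik ∩ Diego: 09:30-11:45, 18:30-19:45.
Those are the intersection windows.
The longest is 09:30-11:45 at 135 minutes.

135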